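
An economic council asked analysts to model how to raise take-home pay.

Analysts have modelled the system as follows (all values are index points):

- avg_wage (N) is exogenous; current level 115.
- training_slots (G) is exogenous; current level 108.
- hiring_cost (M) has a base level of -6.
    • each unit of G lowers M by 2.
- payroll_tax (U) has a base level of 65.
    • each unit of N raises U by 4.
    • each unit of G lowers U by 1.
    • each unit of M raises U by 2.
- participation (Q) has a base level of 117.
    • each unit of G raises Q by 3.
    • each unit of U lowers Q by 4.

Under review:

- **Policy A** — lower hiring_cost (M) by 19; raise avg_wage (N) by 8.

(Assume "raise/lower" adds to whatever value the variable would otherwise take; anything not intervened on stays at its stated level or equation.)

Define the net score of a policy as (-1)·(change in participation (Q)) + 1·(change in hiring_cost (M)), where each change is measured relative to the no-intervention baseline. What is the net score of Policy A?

-43

Baseline:
  N = 115
  G = 108
  M = -6 − 2·108 = -222
  U = 65 + 4·115 − 108 + 2·(-222) = -27
  Q = 117 + 3·108 − 4·(-27) = 549
Policy A (M − 19, N + 8):
  N = 115 + 8 = 123
  G = 108
  M = -6 − 2·108 (−19 from intervention) = -241
  U = 65 + 4·123 − 108 + 2·(-241) = -33
  Q = 117 + 3·108 − 4·(-33) = 573
ΔQ = 573 − 549 = 24; ΔM = -241 − (-222) = -19
Score = (-1)·24 + 1·(-19) = -43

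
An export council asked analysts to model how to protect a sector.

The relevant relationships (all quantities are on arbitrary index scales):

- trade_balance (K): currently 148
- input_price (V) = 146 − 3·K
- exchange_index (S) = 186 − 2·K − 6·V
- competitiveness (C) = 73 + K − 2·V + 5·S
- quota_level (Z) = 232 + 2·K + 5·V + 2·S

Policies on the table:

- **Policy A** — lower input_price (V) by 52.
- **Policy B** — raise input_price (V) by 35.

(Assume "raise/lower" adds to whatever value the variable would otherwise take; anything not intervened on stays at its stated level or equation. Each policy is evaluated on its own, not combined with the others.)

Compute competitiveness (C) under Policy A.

Policy A (V − 52):
  K = 148
  V = 146 − 3·148 (−52 from intervention) = -350
  S = 186 − 2·148 − 6·(-350) = 1990
  C = 73 + 148 − 2·(-350) + 5·1990 = 10871

10871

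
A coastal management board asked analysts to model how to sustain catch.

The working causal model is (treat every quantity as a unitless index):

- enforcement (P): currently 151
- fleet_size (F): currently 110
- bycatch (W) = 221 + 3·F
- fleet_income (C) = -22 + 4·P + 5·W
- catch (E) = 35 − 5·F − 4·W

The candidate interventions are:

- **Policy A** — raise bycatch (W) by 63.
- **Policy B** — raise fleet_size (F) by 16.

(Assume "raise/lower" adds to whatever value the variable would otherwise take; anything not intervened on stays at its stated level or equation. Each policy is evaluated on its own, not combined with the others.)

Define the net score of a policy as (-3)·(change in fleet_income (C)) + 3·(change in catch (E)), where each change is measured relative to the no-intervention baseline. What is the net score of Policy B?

Baseline:
  P = 151
  F = 110
  W = 221 + 3·110 = 551
  C = -22 + 4·151 + 5·551 = 3337
  E = 35 − 5·110 − 4·551 = -2719
Policy B (F + 16):
  P = 151
  F = 110 + 16 = 126
  W = 221 + 3·126 = 599
  C = -22 + 4·151 + 5·599 = 3577
  E = 35 − 5·126 − 4·599 = -2991
ΔC = 3577 − 3337 = 240; ΔE = -2991 − (-2719) = -272
Score = (-3)·240 + 3·(-272) = -1536

-1536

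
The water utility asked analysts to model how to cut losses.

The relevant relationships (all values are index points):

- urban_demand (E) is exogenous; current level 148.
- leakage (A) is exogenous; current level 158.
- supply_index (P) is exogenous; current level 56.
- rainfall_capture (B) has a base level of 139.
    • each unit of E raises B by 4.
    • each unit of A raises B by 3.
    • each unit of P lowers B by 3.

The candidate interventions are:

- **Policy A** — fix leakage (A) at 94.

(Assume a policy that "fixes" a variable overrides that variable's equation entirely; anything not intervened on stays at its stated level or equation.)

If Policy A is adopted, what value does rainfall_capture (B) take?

Policy A (A := 94):
  E = 148
  A = 94
  P = 56
  B = 139 + 4·148 + 3·94 − 3·56 = 845

845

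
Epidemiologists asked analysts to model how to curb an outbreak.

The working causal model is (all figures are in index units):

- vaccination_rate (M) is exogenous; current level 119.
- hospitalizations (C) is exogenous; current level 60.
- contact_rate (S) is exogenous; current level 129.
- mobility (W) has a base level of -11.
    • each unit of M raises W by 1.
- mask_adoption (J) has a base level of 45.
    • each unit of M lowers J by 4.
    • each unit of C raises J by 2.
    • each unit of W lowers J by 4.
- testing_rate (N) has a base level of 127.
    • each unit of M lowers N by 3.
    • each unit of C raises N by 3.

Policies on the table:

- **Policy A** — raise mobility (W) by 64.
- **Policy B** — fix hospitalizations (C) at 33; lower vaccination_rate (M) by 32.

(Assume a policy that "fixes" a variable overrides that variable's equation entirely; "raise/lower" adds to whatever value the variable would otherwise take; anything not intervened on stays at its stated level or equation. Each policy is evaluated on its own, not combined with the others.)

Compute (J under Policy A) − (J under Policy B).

Policy A (W + 64):
  M = 119
  C = 60
  W = -11 + 119 (+64 from intervention) = 172
  J = 45 − 4·119 + 2·60 − 4·172 = -999
Policy B (C := 33, M − 32):
  M = 119 − 32 = 87
  C = 33
  W = -11 + 87 = 76
  J = 45 − 4·87 + 2·33 − 4·76 = -541
J: -999 − (-541) = -458

-458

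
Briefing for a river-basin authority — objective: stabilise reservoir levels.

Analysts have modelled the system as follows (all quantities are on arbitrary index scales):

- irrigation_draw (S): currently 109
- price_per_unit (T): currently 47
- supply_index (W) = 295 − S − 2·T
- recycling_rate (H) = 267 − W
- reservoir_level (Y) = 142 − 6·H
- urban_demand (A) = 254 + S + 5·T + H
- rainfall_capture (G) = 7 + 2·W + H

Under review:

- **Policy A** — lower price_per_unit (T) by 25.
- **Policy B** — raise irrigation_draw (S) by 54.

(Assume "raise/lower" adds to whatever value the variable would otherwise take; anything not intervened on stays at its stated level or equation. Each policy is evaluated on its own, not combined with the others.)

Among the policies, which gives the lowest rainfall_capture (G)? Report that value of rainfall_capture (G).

Policy A (T − 25):
  S = 109
  T = 47 − 25 = 22
  W = 295 − 109 − 2·22 = 142
  H = 267 − 142 = 125
  G = 7 + 2·142 + 125 = 416
Policy B (S + 54):
  S = 109 + 54 = 163
  T = 47
  W = 295 − 163 − 2·47 = 38
  H = 267 − 38 = 229
  G = 7 + 2·38 + 229 = 312
Comparing — Policy A: G=416, Policy B: G=312. Lowest is 312 (Policy B).

312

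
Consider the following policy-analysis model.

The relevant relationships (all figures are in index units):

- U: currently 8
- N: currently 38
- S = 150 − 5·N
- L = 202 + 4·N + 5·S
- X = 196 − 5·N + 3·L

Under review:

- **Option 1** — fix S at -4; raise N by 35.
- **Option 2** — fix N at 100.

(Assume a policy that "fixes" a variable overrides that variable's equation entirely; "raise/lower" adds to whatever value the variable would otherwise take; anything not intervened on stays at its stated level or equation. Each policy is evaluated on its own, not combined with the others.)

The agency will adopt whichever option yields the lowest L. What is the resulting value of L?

Option 1 (S := -4, N + 35):
  N = 38 + 35 = 73
  S = -4
  L = 202 + 4·73 + 5·(-4) = 474
Option 2 (N := 100):
  N = 100
  S = 150 − 5·100 = -350
  L = 202 + 4·100 + 5·(-350) = -1148
Comparing — Option 1: L=474, Option 2: L=-1148. Lowest is -1148 (Option 2).

-1148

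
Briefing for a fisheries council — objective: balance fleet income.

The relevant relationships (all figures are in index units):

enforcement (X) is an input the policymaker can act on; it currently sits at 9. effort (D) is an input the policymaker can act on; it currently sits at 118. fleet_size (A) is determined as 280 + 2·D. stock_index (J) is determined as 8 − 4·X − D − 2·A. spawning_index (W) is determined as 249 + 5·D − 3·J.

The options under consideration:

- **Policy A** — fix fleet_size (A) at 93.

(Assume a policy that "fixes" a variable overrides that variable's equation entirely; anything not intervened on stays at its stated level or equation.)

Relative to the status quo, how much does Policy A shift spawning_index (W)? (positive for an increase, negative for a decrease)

-2538

Baseline:
  X = 9
  D = 118
  A = 280 + 2·118 = 516
  J = 8 − 4·9 − 118 − 2·516 = -1178
  W = 249 + 5·118 − 3·(-1178) = 4373
Policy A (A := 93):
  X = 9
  D = 118
  A = 93
  J = 8 − 4·9 − 118 − 2·93 = -332
  W = 249 + 5·118 − 3·(-332) = 1835
Change in W: 1835 − 4373 = -2538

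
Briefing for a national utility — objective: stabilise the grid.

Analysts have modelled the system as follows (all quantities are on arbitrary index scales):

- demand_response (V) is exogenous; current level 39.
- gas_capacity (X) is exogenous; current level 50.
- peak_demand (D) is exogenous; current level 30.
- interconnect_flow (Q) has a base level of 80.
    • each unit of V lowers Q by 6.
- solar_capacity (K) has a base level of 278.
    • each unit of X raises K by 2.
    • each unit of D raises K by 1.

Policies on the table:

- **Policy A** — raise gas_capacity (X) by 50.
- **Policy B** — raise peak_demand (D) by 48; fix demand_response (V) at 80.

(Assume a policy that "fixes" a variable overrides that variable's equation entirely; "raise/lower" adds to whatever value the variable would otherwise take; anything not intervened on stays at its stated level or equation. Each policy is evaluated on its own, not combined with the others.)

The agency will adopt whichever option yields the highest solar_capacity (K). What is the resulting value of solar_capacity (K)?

Policy A (X + 50):
  X = 50 + 50 = 100
  D = 30
  K = 278 + 2·100 + 30 = 508
Policy B (D + 48, V := 80):
  X = 50
  D = 30 + 48 = 78
  K = 278 + 2·50 + 78 = 456
Comparing — Policy A: K=508, Policy B: K=456. Highest is 508 (Policy A).

508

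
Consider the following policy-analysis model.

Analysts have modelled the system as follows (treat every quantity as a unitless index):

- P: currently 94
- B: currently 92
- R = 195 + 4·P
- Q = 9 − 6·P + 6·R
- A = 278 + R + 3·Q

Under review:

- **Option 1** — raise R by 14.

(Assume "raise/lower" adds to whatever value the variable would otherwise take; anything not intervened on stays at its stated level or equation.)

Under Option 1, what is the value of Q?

Option 1 (R + 14):
  P = 94
  R = 195 + 4·94 (+14 from intervention) = 585
  Q = 9 − 6·94 + 6·585 = 2955

2955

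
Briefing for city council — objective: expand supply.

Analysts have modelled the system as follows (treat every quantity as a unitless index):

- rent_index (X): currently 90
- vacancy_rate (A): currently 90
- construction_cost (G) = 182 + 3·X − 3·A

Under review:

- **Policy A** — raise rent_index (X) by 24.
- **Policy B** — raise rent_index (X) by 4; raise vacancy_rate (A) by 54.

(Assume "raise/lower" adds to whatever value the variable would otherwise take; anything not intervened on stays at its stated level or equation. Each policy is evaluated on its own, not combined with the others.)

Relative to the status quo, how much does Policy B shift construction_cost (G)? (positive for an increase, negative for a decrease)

-150

Baseline:
  X = 90
  A = 90
  G = 182 + 3·90 − 3·90 = 182
Policy B (X + 4, A + 54):
  X = 90 + 4 = 94
  A = 90 + 54 = 144
  G = 182 + 3·94 − 3·144 = 32
Change in G: 32 − 182 = -150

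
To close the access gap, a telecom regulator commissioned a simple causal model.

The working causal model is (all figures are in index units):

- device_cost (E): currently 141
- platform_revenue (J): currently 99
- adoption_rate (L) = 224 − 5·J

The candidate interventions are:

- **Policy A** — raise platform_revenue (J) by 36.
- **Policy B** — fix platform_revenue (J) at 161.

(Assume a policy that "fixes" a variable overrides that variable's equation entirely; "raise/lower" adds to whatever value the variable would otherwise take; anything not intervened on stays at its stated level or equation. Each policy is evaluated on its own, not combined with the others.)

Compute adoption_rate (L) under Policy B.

Policy B (J := 161):
  J = 161
  L = 224 − 5·161 = -581

-581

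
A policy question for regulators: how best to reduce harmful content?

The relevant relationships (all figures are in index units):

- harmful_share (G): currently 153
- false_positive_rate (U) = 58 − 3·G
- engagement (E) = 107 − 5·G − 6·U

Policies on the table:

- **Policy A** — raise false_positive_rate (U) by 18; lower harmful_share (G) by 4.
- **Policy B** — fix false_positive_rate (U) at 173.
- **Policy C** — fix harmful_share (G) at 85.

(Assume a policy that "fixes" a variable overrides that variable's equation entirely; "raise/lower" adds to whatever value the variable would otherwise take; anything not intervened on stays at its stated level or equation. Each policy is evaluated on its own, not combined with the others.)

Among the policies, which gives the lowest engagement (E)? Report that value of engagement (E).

-1696

Policy A (U + 18, G − 4):
  G = 153 − 4 = 149
  U = 58 − 3·149 (+18 from intervention) = -371
  E = 107 − 5·149 − 6·(-371) = 1588
Policy B (U := 173):
  G = 153
  U = 173
  E = 107 − 5·153 − 6·173 = -1696
Policy C (G := 85):
  G = 85
  U = 58 − 3·85 = -197
  E = 107 − 5·85 − 6·(-197) = 864
Comparing — Policy A: E=1588, Policy B: E=-1696, Policy C: E=864. Lowest is -1696 (Policy B).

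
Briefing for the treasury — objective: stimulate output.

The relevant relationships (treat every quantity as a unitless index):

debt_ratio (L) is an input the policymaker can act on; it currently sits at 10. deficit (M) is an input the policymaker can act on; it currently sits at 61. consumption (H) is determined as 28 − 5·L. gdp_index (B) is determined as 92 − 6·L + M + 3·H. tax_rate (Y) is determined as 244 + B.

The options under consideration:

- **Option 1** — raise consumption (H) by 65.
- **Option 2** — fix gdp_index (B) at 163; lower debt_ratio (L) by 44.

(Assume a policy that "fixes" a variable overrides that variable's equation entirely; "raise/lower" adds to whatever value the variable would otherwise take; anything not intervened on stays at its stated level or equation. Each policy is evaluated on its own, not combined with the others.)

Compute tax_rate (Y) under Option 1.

Option 1 (H + 65):
  L = 10
  M = 61
  H = 28 − 5·10 (+65 from intervention) = 43
  B = 92 − 6·10 + 61 + 3·43 = 222
  Y = 244 + 222 = 466

466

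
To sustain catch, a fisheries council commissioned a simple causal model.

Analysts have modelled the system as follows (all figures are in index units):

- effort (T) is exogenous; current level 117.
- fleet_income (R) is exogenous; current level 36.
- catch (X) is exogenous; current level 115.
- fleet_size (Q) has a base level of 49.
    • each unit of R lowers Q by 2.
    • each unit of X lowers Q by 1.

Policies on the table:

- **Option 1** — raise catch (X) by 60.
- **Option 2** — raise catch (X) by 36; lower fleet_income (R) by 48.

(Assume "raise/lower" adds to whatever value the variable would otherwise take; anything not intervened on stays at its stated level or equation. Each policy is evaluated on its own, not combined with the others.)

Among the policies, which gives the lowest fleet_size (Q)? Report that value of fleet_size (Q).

Option 1 (X + 60):
  R = 36
  X = 115 + 60 = 175
  Q = 49 − 2·36 − 175 = -198
Option 2 (X + 36, R − 48):
  R = 36 − 48 = -12
  X = 115 + 36 = 151
  Q = 49 − 2·(-12) − 151 = -78
Comparing — Option 1: Q=-198, Option 2: Q=-78. Lowest is -198 (Option 1).

-198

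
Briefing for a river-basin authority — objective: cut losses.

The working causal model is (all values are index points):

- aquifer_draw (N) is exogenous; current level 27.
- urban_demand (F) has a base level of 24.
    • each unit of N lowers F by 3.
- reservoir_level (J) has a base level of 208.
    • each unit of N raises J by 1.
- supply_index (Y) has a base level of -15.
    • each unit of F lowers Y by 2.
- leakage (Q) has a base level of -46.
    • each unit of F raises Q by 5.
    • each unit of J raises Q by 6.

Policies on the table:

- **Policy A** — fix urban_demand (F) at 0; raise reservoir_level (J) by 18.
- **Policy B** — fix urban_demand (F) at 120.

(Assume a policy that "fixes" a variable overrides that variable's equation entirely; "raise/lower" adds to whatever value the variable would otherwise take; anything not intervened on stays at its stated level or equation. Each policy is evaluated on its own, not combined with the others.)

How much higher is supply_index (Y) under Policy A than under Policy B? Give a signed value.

Policy A (F := 0, J + 18):
  N = 27
  F = 0
  Y = -15 − 2·0 = -15
Policy B (F := 120):
  N = 27
  F = 120
  Y = -15 − 2·120 = -255
Y: -15 − (-255) = 240

240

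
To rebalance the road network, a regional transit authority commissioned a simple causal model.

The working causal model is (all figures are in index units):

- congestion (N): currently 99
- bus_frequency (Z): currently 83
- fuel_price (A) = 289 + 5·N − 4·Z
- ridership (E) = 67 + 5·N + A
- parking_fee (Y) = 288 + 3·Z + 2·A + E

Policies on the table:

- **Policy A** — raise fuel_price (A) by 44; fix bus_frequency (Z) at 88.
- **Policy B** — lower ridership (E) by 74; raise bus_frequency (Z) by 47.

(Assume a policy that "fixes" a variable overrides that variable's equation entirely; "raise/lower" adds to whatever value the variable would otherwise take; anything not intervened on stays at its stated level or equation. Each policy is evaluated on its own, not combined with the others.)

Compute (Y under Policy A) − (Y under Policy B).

584

Policy A (A + 44, Z := 88):
  N = 99
  Z = 88
  A = 289 + 5·99 − 4·88 (+44 from intervention) = 476
  E = 67 + 5·99 + 476 = 1038
  Y = 288 + 3·88 + 2·476 + 1038 = 2542
Policy B (E − 74, Z + 47):
  N = 99
  Z = 83 + 47 = 130
  A = 289 + 5·99 − 4·130 = 264
  E = 67 + 5·99 + 264 (−74 from intervention) = 752
  Y = 288 + 3·130 + 2·264 + 752 = 1958
Y: 2542 − 1958 = 584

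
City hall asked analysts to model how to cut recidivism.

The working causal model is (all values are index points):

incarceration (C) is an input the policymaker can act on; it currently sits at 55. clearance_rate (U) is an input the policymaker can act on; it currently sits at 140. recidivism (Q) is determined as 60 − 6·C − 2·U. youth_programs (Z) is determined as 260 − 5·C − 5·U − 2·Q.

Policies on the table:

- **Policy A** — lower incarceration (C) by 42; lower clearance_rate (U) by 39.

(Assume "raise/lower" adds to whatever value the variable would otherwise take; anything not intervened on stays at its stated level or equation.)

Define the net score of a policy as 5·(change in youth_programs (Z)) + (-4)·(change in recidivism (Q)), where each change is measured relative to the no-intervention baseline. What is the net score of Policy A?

Baseline:
  C = 55
  U = 140
  Q = 60 − 6·55 − 2·140 = -550
  Z = 260 − 5·55 − 5·140 − 2·(-550) = 385
Policy A (C − 42, U − 39):
  C = 55 − 42 = 13
  U = 140 − 39 = 101
  Q = 60 − 6·13 − 2·101 = -220
  Z = 260 − 5·13 − 5·101 − 2·(-220) = 130
ΔZ = 130 − 385 = -255; ΔQ = -220 − (-550) = 330
Score = 5·(-255) + (-4)·330 = -2595

-2595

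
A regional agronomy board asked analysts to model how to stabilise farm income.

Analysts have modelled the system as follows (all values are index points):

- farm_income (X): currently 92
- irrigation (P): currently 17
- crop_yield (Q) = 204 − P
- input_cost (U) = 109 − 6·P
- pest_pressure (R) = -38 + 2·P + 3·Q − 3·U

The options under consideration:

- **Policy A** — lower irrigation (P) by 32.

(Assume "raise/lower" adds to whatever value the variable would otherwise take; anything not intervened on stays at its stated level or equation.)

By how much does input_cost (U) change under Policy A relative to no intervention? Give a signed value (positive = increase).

192

Baseline:
  P = 17
  U = 109 − 6·17 = 7
Policy A (P − 32):
  P = 17 − 32 = -15
  U = 109 − 6·(-15) = 199
Change in U: 199 − 7 = 192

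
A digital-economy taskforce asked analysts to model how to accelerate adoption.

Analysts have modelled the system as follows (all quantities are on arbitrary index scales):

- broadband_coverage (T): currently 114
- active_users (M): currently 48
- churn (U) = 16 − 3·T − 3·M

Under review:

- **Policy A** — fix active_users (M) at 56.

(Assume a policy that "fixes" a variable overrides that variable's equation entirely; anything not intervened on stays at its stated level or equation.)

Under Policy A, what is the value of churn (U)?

-494

Policy A (M := 56):
  T = 114
  M = 56
  U = 16 − 3·114 − 3·56 = -494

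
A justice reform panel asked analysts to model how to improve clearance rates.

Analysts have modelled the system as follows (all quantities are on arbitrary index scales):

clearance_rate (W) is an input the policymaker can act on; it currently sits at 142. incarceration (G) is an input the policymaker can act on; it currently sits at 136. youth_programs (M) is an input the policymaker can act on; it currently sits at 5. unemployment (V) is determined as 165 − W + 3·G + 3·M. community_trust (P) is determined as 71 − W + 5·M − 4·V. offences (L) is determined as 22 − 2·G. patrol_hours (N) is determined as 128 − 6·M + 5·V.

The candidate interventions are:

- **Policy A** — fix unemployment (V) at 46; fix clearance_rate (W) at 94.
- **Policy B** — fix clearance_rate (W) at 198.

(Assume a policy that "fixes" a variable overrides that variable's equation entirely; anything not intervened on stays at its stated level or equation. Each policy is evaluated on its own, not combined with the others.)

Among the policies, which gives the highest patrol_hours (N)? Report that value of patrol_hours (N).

2048

Policy A (V := 46, W := 94):
  W = 94
  G = 136
  M = 5
  V = 46
  N = 128 − 6·5 + 5·46 = 328
Policy B (W := 198):
  W = 198
  G = 136
  M = 5
  V = 165 − 198 + 3·136 + 3·5 = 390
  N = 128 − 6·5 + 5·390 = 2048
Comparing — Policy A: N=328, Policy B: N=2048. Highest is 2048 (Policy B).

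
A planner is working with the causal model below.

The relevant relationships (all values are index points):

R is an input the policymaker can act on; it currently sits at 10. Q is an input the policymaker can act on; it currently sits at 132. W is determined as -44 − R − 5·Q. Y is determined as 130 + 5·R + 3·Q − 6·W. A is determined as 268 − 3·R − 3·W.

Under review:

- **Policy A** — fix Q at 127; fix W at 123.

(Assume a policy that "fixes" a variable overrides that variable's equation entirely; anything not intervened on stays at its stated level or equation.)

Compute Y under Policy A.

Policy A (Q := 127, W := 123):
  R = 10
  Q = 127
  W = 123
  Y = 130 + 5·10 + 3·127 − 6·123 = -177

-177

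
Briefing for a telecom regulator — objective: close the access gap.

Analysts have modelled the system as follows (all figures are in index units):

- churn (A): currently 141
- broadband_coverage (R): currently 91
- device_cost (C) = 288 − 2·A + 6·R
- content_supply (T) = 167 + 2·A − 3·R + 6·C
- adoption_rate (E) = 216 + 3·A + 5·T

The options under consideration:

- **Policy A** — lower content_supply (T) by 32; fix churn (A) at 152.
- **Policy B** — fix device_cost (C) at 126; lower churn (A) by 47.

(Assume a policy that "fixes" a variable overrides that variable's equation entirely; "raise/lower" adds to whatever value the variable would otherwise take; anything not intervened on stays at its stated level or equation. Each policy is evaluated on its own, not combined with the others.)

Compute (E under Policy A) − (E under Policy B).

12714

Policy A (T − 32, A := 152):
  A = 152
  R = 91
  C = 288 − 2·152 + 6·91 = 530
  T = 167 + 2·152 − 3·91 + 6·530 (−32 from intervention) = 3346
  E = 216 + 3·152 + 5·3346 = 17402
Policy B (C := 126, A − 47):
  A = 141 − 47 = 94
  R = 91
  C = 126
  T = 167 + 2·94 − 3·91 + 6·126 = 838
  E = 216 + 3·94 + 5·838 = 4688
E: 17402 − 4688 = 12714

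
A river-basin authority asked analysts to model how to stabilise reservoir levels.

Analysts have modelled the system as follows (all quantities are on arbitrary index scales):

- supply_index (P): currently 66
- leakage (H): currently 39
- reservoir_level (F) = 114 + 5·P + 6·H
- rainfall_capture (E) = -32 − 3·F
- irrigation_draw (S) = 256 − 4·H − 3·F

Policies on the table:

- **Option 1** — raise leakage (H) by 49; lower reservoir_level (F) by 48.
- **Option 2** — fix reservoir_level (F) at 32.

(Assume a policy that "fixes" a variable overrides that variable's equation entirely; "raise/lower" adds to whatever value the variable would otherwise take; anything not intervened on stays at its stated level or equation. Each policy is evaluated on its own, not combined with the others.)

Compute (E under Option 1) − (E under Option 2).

Option 1 (H + 49, F − 48):
  P = 66
  H = 39 + 49 = 88
  F = 114 + 5·66 + 6·88 (−48 from intervention) = 924
  E = -32 − 3·924 = -2804
Option 2 (F := 32):
  P = 66
  H = 39
  F = 32
  E = -32 − 3·32 = -128
E: -2804 − (-128) = -2676

-2676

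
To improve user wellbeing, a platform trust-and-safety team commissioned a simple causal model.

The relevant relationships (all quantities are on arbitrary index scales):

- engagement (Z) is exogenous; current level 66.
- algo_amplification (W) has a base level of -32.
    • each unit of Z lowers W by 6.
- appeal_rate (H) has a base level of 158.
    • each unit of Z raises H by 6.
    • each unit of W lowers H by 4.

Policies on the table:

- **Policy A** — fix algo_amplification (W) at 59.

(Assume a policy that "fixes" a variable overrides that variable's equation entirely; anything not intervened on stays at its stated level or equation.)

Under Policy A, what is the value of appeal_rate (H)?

Policy A (W := 59):
  Z = 66
  W = 59
  H = 158 + 6·66 − 4·59 = 318

318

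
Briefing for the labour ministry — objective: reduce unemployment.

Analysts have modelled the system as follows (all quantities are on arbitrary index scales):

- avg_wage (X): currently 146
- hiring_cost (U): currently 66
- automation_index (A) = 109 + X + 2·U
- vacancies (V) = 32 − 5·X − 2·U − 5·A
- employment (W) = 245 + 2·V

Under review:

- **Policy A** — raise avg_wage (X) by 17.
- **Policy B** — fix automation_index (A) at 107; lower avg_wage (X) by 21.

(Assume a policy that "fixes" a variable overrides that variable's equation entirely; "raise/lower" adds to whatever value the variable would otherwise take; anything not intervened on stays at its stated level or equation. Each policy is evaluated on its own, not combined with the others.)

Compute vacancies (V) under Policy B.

-1260

Policy B (A := 107, X − 21):
  X = 146 − 21 = 125
  U = 66
  A = 107
  V = 32 − 5·125 − 2·66 − 5·107 = -1260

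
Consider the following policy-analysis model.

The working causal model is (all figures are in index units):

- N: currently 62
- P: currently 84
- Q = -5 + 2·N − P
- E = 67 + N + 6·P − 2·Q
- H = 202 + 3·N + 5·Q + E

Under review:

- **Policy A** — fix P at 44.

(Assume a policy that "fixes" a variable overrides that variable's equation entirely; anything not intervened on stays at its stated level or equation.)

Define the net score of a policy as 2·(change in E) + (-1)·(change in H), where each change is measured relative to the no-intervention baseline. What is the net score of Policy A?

-520

Baseline:
  N = 62
  P = 84
  Q = -5 + 2·62 − 84 = 35
  E = 67 + 62 + 6·84 − 2·35 = 563
  H = 202 + 3·62 + 5·35 + 563 = 1126
Policy A (P := 44):
  N = 62
  P = 44
  Q = -5 + 2·62 − 44 = 75
  E = 67 + 62 + 6·44 − 2·75 = 243
  H = 202 + 3·62 + 5·75 + 243 = 1006
ΔE = 243 − 563 = -320; ΔH = 1006 − 1126 = -120
Score = 2·(-320) + (-1)·(-120) = -520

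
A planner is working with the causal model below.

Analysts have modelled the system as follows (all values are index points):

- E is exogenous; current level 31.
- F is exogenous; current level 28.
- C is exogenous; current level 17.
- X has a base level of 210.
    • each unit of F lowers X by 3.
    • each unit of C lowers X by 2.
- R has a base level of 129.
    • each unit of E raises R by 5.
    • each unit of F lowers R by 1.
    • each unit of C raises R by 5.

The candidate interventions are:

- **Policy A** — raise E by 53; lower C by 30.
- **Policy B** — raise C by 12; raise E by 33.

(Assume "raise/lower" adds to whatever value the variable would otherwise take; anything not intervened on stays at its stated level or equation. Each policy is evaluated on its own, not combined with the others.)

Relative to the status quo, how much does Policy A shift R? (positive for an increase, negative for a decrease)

Baseline:
  E = 31
  F = 28
  C = 17
  R = 129 + 5·31 − 28 + 5·17 = 341
Policy A (E + 53, C − 30):
  E = 31 + 53 = 84
  F = 28
  C = 17 − 30 = -13
  R = 129 + 5·84 − 28 + 5·(-13) = 456
Change in R: 456 − 341 = 115

115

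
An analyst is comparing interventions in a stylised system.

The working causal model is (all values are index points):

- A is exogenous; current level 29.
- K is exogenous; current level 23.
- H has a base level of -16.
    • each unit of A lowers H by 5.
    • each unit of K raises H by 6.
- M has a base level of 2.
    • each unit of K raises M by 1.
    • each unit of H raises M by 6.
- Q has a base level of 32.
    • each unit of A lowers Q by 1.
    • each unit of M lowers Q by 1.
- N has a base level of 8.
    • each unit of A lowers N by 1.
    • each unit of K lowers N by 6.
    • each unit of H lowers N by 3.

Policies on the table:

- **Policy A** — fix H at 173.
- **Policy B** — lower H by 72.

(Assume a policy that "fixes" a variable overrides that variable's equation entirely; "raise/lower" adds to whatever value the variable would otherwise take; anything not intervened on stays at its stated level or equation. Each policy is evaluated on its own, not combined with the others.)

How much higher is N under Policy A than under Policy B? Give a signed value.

-804

Policy A (H := 173):
  A = 29
  K = 23
  H = 173
  N = 8 − 29 − 6·23 − 3·173 = -678
Policy B (H − 72):
  A = 29
  K = 23
  H = -16 − 5·29 + 6·23 (−72 from intervention) = -95
  N = 8 − 29 − 6·23 − 3·(-95) = 126
N: -678 − 126 = -804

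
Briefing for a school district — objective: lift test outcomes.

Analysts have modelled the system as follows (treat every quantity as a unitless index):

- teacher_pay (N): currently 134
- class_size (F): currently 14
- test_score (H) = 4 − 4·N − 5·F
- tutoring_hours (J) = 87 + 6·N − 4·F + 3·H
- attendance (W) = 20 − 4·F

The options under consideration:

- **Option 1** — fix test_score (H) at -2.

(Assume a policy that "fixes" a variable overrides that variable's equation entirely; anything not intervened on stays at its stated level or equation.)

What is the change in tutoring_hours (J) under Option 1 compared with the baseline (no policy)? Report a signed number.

Baseline:
  N = 134
  F = 14
  H = 4 − 4·134 − 5·14 = -602
  J = 87 + 6·134 − 4·14 + 3·(-602) = -971
Option 1 (H := -2):
  N = 134
  F = 14
  H = -2
  J = 87 + 6·134 − 4·14 + 3·(-2) = 829
Change in J: 829 − (-971) = 1800

1800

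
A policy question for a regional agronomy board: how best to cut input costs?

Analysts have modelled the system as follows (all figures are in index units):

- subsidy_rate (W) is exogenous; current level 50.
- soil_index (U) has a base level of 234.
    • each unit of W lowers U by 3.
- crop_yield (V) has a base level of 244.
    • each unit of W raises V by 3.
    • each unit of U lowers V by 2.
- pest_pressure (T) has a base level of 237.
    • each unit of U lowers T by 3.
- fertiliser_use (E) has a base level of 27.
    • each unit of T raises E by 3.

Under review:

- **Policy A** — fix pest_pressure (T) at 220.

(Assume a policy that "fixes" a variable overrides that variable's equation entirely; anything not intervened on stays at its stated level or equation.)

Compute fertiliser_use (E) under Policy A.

687

Policy A (T := 220):
  W = 50
  U = 234 − 3·50 = 84
  T = 220
  E = 27 + 3·220 = 687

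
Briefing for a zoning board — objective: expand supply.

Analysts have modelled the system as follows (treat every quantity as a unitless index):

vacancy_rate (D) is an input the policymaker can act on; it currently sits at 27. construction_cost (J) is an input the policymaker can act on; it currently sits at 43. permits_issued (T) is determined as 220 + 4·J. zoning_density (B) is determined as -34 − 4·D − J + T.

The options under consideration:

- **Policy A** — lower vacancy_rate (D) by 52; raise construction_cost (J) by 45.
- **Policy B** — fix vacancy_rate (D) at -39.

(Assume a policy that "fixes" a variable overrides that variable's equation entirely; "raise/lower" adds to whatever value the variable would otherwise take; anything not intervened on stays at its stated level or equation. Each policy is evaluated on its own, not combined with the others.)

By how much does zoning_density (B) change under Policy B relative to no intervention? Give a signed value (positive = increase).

Baseline:
  D = 27
  J = 43
  T = 220 + 4·43 = 392
  B = -34 − 4·27 − 43 + 392 = 207
Policy B (D := -39):
  D = -39
  J = 43
  T = 220 + 4·43 = 392
  B = -34 − 4·(-39) − 43 + 392 = 471
Change in B: 471 − 207 = 264

264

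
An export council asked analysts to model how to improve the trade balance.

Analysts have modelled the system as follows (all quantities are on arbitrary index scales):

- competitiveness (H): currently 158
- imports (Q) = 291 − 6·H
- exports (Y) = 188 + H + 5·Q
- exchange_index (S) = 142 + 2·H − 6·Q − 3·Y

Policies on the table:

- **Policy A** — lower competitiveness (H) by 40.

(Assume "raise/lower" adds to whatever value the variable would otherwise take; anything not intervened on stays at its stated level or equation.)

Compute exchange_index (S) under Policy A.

Policy A (H − 40):
  H = 158 − 40 = 118
  Q = 291 − 6·118 = -417
  Y = 188 + 118 + 5·(-417) = -1779
  S = 142 + 2·118 − 6·(-417) − 3·(-1779) = 8217

8217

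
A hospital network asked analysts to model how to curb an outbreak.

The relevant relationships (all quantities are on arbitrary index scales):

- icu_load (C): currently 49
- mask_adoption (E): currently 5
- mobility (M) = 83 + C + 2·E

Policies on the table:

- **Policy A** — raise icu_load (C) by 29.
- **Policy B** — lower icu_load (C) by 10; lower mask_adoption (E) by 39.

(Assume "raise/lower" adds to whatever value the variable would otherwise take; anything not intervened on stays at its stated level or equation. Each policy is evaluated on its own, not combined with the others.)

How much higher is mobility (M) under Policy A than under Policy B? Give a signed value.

117

Policy A (C + 29):
  C = 49 + 29 = 78
  E = 5
  M = 83 + 78 + 2·5 = 171
Policy B (C − 10, E − 39):
  C = 49 − 10 = 39
  E = 5 − 39 = -34
  M = 83 + 39 + 2·(-34) = 54
M: 171 − 54 = 117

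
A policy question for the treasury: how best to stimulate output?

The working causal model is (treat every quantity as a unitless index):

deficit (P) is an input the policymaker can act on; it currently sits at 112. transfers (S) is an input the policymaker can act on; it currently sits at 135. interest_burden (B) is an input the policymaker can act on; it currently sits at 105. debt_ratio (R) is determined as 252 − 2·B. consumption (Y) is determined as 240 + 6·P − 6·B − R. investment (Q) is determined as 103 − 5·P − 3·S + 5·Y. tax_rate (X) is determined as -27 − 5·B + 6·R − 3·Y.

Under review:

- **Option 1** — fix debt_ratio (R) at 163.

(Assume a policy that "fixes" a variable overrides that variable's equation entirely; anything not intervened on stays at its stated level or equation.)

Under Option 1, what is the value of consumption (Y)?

Option 1 (R := 163):
  P = 112
  B = 105
  R = 163
  Y = 240 + 6·112 − 6·105 − 163 = 119

119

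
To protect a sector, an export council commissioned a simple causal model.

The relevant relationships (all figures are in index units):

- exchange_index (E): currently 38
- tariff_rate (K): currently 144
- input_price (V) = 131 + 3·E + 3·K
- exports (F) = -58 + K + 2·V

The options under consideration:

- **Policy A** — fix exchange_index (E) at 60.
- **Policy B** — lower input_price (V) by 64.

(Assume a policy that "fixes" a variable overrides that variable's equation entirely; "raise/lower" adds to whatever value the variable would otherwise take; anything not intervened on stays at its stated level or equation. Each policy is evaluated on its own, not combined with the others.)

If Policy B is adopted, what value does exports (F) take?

1312

Policy B (V − 64):
  E = 38
  K = 144
  V = 131 + 3·38 + 3·144 (−64 from intervention) = 613
  F = -58 + 144 + 2·613 = 1312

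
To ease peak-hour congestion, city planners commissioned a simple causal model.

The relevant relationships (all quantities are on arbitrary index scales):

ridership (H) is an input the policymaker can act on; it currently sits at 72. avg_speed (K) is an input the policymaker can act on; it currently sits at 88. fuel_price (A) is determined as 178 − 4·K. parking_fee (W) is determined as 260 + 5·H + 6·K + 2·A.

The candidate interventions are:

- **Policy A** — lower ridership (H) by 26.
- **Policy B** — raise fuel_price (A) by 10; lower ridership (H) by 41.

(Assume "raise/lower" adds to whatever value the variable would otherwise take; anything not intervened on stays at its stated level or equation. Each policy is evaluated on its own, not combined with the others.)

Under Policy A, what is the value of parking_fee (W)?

Policy A (H − 26):
  H = 72 − 26 = 46
  K = 88
  A = 178 − 4·88 = -174
  W = 260 + 5·46 + 6·88 + 2·(-174) = 670

670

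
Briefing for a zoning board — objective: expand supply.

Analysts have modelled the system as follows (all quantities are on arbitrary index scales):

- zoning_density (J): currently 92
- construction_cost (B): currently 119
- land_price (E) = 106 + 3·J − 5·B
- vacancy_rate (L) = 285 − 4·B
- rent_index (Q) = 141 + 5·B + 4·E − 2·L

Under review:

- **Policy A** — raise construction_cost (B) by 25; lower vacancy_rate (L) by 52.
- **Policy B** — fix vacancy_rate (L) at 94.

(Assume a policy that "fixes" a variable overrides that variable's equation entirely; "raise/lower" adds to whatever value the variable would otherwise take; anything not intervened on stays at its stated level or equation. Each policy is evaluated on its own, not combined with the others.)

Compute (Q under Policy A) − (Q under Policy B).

Policy A (B + 25, L − 52):
  J = 92
  B = 119 + 25 = 144
  E = 106 + 3·92 − 5·144 = -338
  L = 285 − 4·144 (−52 from intervention) = -343
  Q = 141 + 5·144 + 4·(-338) − 2·(-343) = 195
Policy B (L := 94):
  J = 92
  B = 119
  E = 106 + 3·92 − 5·119 = -213
  L = 94
  Q = 141 + 5·119 + 4·(-213) − 2·94 = -304
Q: 195 − (-304) = 499

499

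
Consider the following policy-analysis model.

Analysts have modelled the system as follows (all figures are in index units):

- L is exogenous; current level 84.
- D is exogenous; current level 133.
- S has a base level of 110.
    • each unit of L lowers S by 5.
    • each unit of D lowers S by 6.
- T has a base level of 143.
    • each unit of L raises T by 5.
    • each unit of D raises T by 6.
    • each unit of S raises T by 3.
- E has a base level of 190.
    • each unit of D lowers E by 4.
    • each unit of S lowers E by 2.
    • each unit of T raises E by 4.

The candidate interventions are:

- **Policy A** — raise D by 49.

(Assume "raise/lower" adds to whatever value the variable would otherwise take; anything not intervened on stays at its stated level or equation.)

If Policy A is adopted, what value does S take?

-1402

Policy A (D + 49):
  L = 84
  D = 133 + 49 = 182
  S = 110 − 5·84 − 6·182 = -1402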